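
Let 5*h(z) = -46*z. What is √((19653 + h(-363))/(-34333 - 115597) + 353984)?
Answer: √7957204623241082/149930 ≈ 594.97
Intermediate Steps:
h(z) = -46*z/5 (h(z) = (-46*z)/5 = -46*z/5)
√((19653 + h(-363))/(-34333 - 115597) + 353984) = √((19653 - 46/5*(-363))/(-34333 - 115597) + 353984) = √((19653 + 16698/5)/(-149930) + 353984) = √((114963/5)*(-1/149930) + 353984) = √(-114963/749650 + 353984) = √(265363990637/749650) = √7957204623241082/149930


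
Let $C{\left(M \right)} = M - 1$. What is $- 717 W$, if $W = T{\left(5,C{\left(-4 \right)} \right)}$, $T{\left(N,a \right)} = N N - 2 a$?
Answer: $-25095$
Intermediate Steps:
$C{\left(M \right)} = -1 + M$
$T{\left(N,a \right)} = N^{2} - 2 a$
$W = 35$ ($W = 5^{2} - 2 \left(-1 - 4\right) = 25 - -10 = 25 + 10 = 35$)
$- 717 W = \left(-717\right) 35 = -25095$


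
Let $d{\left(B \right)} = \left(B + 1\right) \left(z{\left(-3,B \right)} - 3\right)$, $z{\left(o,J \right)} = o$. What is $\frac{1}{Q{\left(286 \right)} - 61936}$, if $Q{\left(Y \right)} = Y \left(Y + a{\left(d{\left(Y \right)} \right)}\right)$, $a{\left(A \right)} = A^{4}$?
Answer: $\frac{1}{2514772031407476} \approx 3.9765 \cdot 10^{-16}$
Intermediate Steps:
$d{\left(B \right)} = -6 - 6 B$ ($d{\left(B \right)} = \left(B + 1\right) \left(-3 - 3\right) = \left(1 + B\right) \left(-6\right) = -6 - 6 B$)
$Q{\left(Y \right)} = Y \left(Y + \left(-6 - 6 Y\right)^{4}\right)$
$\frac{1}{Q{\left(286 \right)} - 61936} = \frac{1}{286 \left(286 + 1296 \left(1 + 286\right)^{4}\right) - 61936} = \frac{1}{286 \left(286 + 1296 \cdot 287^{4}\right) - 61936} = \frac{1}{286 \left(286 + 1296 \cdot 6784652161\right) - 61936} = \frac{1}{286 \left(286 + 8792909200656\right) - 61936} = \frac{1}{286 \cdot 8792909200942 - 61936} = \frac{1}{2514772031469412 - 61936} = \frac{1}{2514772031407476}$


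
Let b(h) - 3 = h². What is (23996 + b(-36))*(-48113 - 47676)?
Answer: -2422982755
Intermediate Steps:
b(h) = 3 + h²
(23996 + b(-36))*(-48113 - 47676) = (23996 + (3 + (-36)²))*(-48113 - 47676) = (23996 + (3 + 1296))*(-95789) = (23996 + 1299)*(-95789) = 25295*(-95789) = -2422982755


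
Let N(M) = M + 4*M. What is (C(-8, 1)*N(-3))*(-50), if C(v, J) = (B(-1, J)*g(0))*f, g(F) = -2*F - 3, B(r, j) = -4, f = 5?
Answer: 45000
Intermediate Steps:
N(M) = 5*M
g(F) = -3 - 2*F
C(v, J) = 60 (C(v, J) = -4*(-3 - 2*0)*5 = -4*(-3 + 0)*5 = -4*(-3)*5 = 12*5 = 60)
(C(-8, 1)*N(-3))*(-50) = (60*(5*(-3)))*(-50) = (60*(-15))*(-50) = -900*(-50) = 45000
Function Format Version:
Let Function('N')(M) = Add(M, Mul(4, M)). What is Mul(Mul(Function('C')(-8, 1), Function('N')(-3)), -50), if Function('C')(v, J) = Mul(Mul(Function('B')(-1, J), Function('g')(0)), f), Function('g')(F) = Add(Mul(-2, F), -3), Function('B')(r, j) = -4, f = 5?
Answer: 45000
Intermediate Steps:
Function('N')(M) = Mul(5, M)
Function('g')(F) = Add(-3, Mul(-2, F))
Function('C')(v, J) = 60 (Function('C')(v, J) = Mul(Mul(-4, Add(-3, Mul(-2, 0))), 5) = Mul(Mul(-4, Add(-3, 0)), 5) = Mul(Mul(-4, -3), 5) = Mul(12, 5) = 60)
Mul(Mul(Function('C')(-8, 1), Function('N')(-3)), -50) = Mul(Mul(60, Mul(5, -3)), -50) = Mul(Mul(60, -15), -50) = Mul(-900, -50) = 45000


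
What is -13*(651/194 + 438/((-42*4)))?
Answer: -26429/2716 ≈ -9.7309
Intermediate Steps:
-13*(651/194 + 438/((-42*4))) = -13*(651*(1/194) + 438/(-168)) = -13*(651/194 + 438*(-1/168)) = -13*(651/194 - 73/28) = -13*2033/2716 = -26429/2716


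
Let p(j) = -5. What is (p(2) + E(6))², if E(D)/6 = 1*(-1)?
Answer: 121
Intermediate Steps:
E(D) = -6 (E(D) = 6*(1*(-1)) = 6*(-1) = -6)
(p(2) + E(6))² = (-5 - 6)² = (-11)² = 121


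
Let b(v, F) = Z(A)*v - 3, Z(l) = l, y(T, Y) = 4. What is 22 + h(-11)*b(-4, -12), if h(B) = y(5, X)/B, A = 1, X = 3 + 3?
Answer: 270/11 ≈ 24.545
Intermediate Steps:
X = 6
h(B) = 4/B
b(v, F) = -3 + v (b(v, F) = 1*v - 3 = v - 3 = -3 + v)
22 + h(-11)*b(-4, -12) = 22 + (4/(-11))*(-3 - 4) = 22 + (4*(-1/11))*(-7) = 22 - 4/11*(-7) = 22 + 28/11 = 270/11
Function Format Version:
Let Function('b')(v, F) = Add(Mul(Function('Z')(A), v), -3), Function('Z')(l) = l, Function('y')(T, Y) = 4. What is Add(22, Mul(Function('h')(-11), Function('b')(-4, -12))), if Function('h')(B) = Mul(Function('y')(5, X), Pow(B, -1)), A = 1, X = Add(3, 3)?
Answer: Rational(270, 11) ≈ 24.545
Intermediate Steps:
X = 6
Function('h')(B) = Mul(4, Pow(B, -1))
Function('b')(v, F) = Add(-3, v) (Function('b')(v, F) = Add(Mul(1, v), -3) = Add(v, -3) = Add(-3, v))
Add(22, Mul(Function('h')(-11), Function('b')(-4, -12))) = Add(22, Mul(Mul(4, Pow(-11, -1)), Add(-3, -4))) = Add(22, Mul(Mul(4, Rational(-1, 11)), -7)) = Add(22, Mul(Rational(-4, 11), -7)) = Add(22, Rational(28, 11)) = Rational(270, 11)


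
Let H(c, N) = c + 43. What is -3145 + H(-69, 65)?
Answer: -3171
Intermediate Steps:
H(c, N) = 43 + c
-3145 + H(-69, 65) = -3145 + (43 - 69) = -3145 - 26 = -3171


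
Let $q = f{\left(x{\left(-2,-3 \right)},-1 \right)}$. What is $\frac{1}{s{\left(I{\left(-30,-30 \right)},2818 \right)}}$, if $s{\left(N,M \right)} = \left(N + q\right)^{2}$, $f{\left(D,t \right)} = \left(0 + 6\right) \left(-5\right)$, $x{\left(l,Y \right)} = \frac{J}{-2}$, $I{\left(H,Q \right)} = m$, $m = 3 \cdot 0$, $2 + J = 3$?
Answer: $\frac{1}{900} \approx 0.0011111$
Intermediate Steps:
$J = 1$ ($J = -2 + 3 = 1$)
$m = 0$
$I{\left(H,Q \right)} = 0$
$x{\left(l,Y \right)} = - \frac{1}{2}$ ($x{\left(l,Y \right)} = 1 \frac{1}{-2} = 1 \left(- \frac{1}{2}\right) = - \frac{1}{2}$)
$f{\left(D,t \right)} = -30$ ($f{\left(D,t \right)} = 6 \left(-5\right) = -30$)
$q = -30$
$s{\left(N,M \right)} = \left(-30 + N\right)^{2}$ ($s{\left(N,M \right)} = \left(N - 30\right)^{2} = \left(-30 + N\right)^{2}$)
$\frac{1}{s{\left(I{\left(-30,-30 \right)},2818 \right)}} = \frac{1}{\left(-30 + 0\right)^{2}} = \frac{1}{\left(-30\right)^{2}} = \frac{1}{900}$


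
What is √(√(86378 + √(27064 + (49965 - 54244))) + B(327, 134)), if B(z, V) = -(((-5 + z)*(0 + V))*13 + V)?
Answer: √(-561058 + √(86378 + 7*√465)) ≈ 748.84*I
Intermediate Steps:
B(z, V) = -V - 13*V*(-5 + z) (B(z, V) = -(((-5 + z)*V)*13 + V) = -((V*(-5 + z))*13 + V) = -(13*V*(-5 + z) + V) = -(V + 13*V*(-5 + z)) = -V - 13*V*(-5 + z))
√(√(86378 + √(27064 + (49965 - 54244))) + B(327, 134)) = √(√(86378 + √(27064 + (49965 - 54244))) + 134*(64 - 13*327)) = √(√(86378 + √(27064 - 4279)) + 134*(64 - 4251)) = √(√(86378 + √22785) + 134*(-4187)) = √(√(86378 + 7*√465) - 561058) = √(-561058 + √(86378 + 7*√465))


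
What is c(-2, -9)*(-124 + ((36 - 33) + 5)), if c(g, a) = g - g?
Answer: 0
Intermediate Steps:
c(g, a) = 0
c(-2, -9)*(-124 + ((36 - 33) + 5)) = 0*(-124 + ((36 - 33) + 5)) = 0*(-124 + (3 + 5)) = 0*(-124 + 8) = 0*(-116) = 0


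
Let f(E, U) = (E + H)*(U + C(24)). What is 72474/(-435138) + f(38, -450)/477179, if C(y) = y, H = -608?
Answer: 11846189719/34606452617 ≈ 0.34231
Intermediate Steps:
f(E, U) = (-608 + E)*(24 + U) (f(E, U) = (E - 608)*(U + 24) = (-608 + E)*(24 + U))
72474/(-435138) + f(38, -450)/477179 = 72474/(-435138) + (-14592 - 608*(-450) + 24*38 + 38*(-450))/477179 = 72474*(-1/435138) + (-14592 + 273600 + 912 - 17100)*(1/477179) = -12079/72523 + 242820*(1/477179) = -12079/72523 + 242820/477179 = 11846189719/34606452617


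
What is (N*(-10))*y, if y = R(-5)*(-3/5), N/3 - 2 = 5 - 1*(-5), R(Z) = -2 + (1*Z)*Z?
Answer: 4968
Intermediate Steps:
R(Z) = -2 + Z² (R(Z) = -2 + Z*Z = -2 + Z²)
N = 36 (N = 6 + 3*(5 - 1*(-5)) = 6 + 3*(5 + 5) = 6 + 3*10 = 6 + 30 = 36)
y = -69/5 (y = (-2 + (-5)²)*(-3/5) = (-2 + 25)*(-3*⅕) = 23*(-⅗) = -69/5 ≈ -13.800)
(N*(-10))*y = (36*(-10))*(-69/5) = -360*(-69/5) = 4968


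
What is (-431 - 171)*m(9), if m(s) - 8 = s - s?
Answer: -4816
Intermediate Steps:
m(s) = 8 (m(s) = 8 + (s - s) = 8 + 0 = 8)
(-431 - 171)*m(9) = (-431 - 171)*8 = -602*8 = -4816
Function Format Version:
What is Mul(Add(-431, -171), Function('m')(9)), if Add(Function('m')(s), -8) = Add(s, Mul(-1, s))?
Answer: -4816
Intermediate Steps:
Function('m')(s) = 8 (Function('m')(s) = Add(8, Add(s, Mul(-1, s))) = Add(8, 0) = 8)
Mul(Add(-431, -171), Function('m')(9)) = Mul(Add(-431, -171), 8) = Mul(-602, 8) = -4816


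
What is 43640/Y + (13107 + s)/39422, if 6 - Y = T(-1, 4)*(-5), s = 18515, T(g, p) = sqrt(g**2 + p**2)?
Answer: -5154977761/7667579 + 218200*sqrt(17)/389 ≈ 1640.4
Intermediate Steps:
Y = 6 + 5*sqrt(17) (Y = 6 - sqrt((-1)**2 + 4**2)*(-5) = 6 - sqrt(1 + 16)*(-5) = 6 - sqrt(17)*(-5) = 6 - (-5)*sqrt(17) = 6 + 5*sqrt(17) ≈ 26.616)
43640/Y + (13107 + s)/39422 = 43640/(6 + 5*sqrt(17)) + (13107 + 18515)/39422 = 43640/(6 + 5*sqrt(17)) + 31622*(1/39422) = 43640/(6 + 5*sqrt(17)) + 15811/19711 = 15811/19711 + 43640/(6 + 5*sqrt(17))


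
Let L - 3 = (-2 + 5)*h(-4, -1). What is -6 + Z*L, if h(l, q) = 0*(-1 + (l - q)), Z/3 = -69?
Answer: -627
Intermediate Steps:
Z = -207 (Z = 3*(-69) = -207)
h(l, q) = 0 (h(l, q) = 0*(-1 + l - q) = 0)
L = 3 (L = 3 + (-2 + 5)*0 = 3 + 3*0 = 3 + 0 = 3)
-6 + Z*L = -6 - 207*3 = -6 - 621 = -627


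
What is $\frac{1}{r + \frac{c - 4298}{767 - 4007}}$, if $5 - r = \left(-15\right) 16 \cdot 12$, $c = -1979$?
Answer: $\frac{3240}{9353677} \approx 0.00034639$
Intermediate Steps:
$r = 2885$ ($r = 5 - \left(-15\right) 16 \cdot 12 = 5 - \left(-240\right) 12 = 5 - -2880 = 5 + 2880 = 2885$)
$\frac{1}{r + \frac{c - 4298}{767 - 4007}} = \frac{1}{2885 + \frac{-1979 - 4298}{767 - 4007}} = \frac{1}{2885 - \frac{6277}{-3240}} = \frac{1}{2885 - - \frac{6277}{3240}} = \frac{1}{2885 + \frac{6277}{3240}} = \frac{1}{\frac{9353677}{3240}} = \frac{3240}{9353677}$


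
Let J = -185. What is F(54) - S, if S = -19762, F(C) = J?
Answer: 19577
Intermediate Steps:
F(C) = -185
F(54) - S = -185 - 1*(-19762) = -185 + 19762 = 19577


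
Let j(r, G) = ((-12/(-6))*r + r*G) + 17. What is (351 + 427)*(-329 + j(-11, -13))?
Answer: -148598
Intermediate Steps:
j(r, G) = 17 + 2*r + G*r (j(r, G) = ((-12*(-⅙))*r + G*r) + 17 = (2*r + G*r) + 17 = 17 + 2*r + G*r)
(351 + 427)*(-329 + j(-11, -13)) = (351 + 427)*(-329 + (17 + 2*(-11) - 13*(-11))) = 778*(-329 + (17 - 22 + 143)) = 778*(-329 + 138) = 778*(-191) = -148598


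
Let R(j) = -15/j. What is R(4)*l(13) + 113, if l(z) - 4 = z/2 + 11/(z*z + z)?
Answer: 26717/364 ≈ 73.398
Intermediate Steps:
l(z) = 4 + z/2 + 11/(z + z²) (l(z) = 4 + (z/2 + 11/(z*z + z)) = 4 + (z*(½) + 11/(z² + z)) = 4 + (z/2 + 11/(z + z²)) = 4 + z/2 + 11/(z + z²))
R(4)*l(13) + 113 = (-15/4)*((½)*(22 + 13³ + 8*13 + 9*13²)/(13*(1 + 13))) + 113 = (-15*¼)*((½)*(1/13)*(22 + 2197 + 104 + 9*169)/14) + 113 = -15*(22 + 2197 + 104 + 1521)/(8*13*14) + 113 = -15*3844/(8*13*14) + 113 = -15/4*961/91 + 113 = -14415/364 + 113 = 26717/364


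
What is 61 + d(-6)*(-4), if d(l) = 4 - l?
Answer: 21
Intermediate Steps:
61 + d(-6)*(-4) = 61 + (4 - 1*(-6))*(-4) = 61 + (4 + 6)*(-4) = 61 + 10*(-4) = 61 - 40 = 21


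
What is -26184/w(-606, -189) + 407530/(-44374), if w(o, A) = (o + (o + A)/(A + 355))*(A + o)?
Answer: -5507028926051/596133961005 ≈ -9.2379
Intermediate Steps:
w(o, A) = (A + o)*(o + (A + o)/(355 + A)) (w(o, A) = (o + (A + o)/(355 + A))*(A + o) = (A + o)*(o + (A + o)/(355 + A)))
-26184/w(-606, -189) + 407530/(-44374) = -26184*(355 - 189)/((-189)² + 356*(-606)² - 189*(-606)² - 606*(-189)² + 357*(-189)*(-606)) + 407530/(-44374) = -26184*166/(35721 + 356*367236 - 189*367236 - 606*35721 + 40888638) + 407530*(-1/44374) = -26184*166/(35721 + 130736016 - 69407604 - 21646926 + 40888638) - 203765/22187 = -26184/((1/166)*80605845) - 203765/22187 = -26184/80605845/166 - 203765/22187 = -26184*166/80605845 - 203765/22187 = -1448848/26868615 - 203765/22187 = -5507028926051/596133961005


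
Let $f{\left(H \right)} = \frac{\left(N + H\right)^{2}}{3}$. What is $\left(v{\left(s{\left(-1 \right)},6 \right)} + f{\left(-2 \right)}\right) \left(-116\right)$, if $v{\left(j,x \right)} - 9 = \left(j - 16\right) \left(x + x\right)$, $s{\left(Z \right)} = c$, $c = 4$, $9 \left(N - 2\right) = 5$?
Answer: $\frac{3802480}{243} \approx 15648.0$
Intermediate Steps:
$N = \frac{23}{9}$ ($N = 2 + \frac{1}{9} \cdot 5 = 2 + \frac{5}{9} = \frac{23}{9} \approx 2.5556$)
$s{\left(Z \right)} = 4$
$v{\left(j,x \right)} = 9 + 2 x \left(-16 + j\right)$ ($v{\left(j,x \right)} = 9 + \left(j - 16\right) \left(x + x\right) = 9 + \left(-16 + j\right) 2 x = 9 + 2 x \left(-16 + j\right)$)
$f{\left(H \right)} = \frac{\left(\frac{23}{9} + H\right)^{2}}{3}$
$\left(v{\left(s{\left(-1 \right)},6 \right)} + f{\left(-2 \right)}\right) \left(-116\right) = \left(\left(9 - 192 + 2 \cdot 4 \cdot 6\right) + \frac{\left(23 + 9 \left(-2\right)\right)^{2}}{243}\right) \left(-116\right) = \left(\left(9 - 192 + 48\right) + \frac{\left(23 - 18\right)^{2}}{243}\right) \left(-116\right) = \left(-135 + \frac{5^{2}}{243}\right) \left(-116\right) = \left(-135 + \frac{1}{243} \cdot 25\right) \left(-116\right) = \left(-135 + \frac{25}{243}\right) \left(-116\right) = \left(- \frac{32780}{243}\right) \left(-116\right) = \frac{3802480}{243}$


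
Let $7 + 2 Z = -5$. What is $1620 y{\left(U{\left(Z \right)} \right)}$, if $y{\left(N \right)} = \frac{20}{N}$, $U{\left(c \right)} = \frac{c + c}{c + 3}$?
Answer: $8100$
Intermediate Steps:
$Z = -6$ ($Z = - \frac{7}{2} + \frac{1}{2} \left(-5\right) = - \frac{7}{2} - \frac{5}{2} = -6$)
$U{\left(c \right)} = \frac{2 c}{3 + c}$
$1620 y{\left(U{\left(Z \right)} \right)} = 1620 \frac{20}{2 \left(-6\right) \frac{1}{3 - 6}} = 1620 \frac{20}{2 \left(-6\right) \frac{1}{-3}} = 1620 \frac{20}{2 \left(-6\right) \left(- \frac{1}{3}\right)} = 1620 \cdot \frac{20}{4} = 1620 \cdot 20 \cdot \frac{1}{4} = 1620 \cdot 5 = 8100$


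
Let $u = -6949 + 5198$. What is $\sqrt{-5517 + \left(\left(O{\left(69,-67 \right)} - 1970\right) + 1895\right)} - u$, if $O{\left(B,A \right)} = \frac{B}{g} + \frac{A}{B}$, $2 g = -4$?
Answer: $1751 + \frac{i \sqrt{107169558}}{138} \approx 1751.0 + 75.016 i$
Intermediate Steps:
$g = -2$ ($g = \frac{1}{2} \left(-4\right) = -2$)
$O{\left(B,A \right)} = - \frac{B}{2} + \frac{A}{B}$ ($O{\left(B,A \right)} = \frac{B}{-2} + \frac{A}{B} = B \left(- \frac{1}{2}\right) + \frac{A}{B} = - \frac{B}{2} + \frac{A}{B}$)
$u = -1751$
$\sqrt{-5517 + \left(\left(O{\left(69,-67 \right)} - 1970\right) + 1895\right)} - u = \sqrt{-5517 + \left(\left(\left(\left(- \frac{1}{2}\right) 69 - \frac{67}{69}\right) - 1970\right) + 1895\right)} - -1751 = \sqrt{-5517 + \left(\left(\left(- \frac{69}{2} - \frac{67}{69}\right) - 1970\right) + 1895\right)} + 1751 = \sqrt{-5517 + \left(\left(- \frac{4895}{138} - 1970\right) + 1895\right)} + 1751 = \sqrt{-5517 + \left(- \frac{276755}{138} + 1895\right)} + 1751 = \sqrt{-5517 - \frac{15245}{138}} + 1751 = \sqrt{- \frac{776591}{138}} + 1751 = \frac{i \sqrt{107169558}}{138} + 1751 = 1751 + \frac{i \sqrt{107169558}}{138}$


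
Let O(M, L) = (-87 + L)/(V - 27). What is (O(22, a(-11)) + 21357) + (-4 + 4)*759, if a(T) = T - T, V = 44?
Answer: 362982/17 ≈ 21352.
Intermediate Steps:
a(T) = 0
O(M, L) = -87/17 + L/17 (O(M, L) = (-87 + L)/(44 - 27) = (-87 + L)/17 = (-87 + L)*(1/17) = -87/17 + L/17)
(O(22, a(-11)) + 21357) + (-4 + 4)*759 = ((-87/17 + (1/17)*0) + 21357) + (-4 + 4)*759 = ((-87/17 + 0) + 21357) + 0*759 = (-87/17 + 21357) + 0 = 362982/17 + 0 = 362982/17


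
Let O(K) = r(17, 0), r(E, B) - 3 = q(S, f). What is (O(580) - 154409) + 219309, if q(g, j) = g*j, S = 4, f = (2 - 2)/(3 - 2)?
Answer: 64903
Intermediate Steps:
f = 0 (f = 0/1 = 0*1 = 0)
r(E, B) = 3 (r(E, B) = 3 + 4*0 = 3 + 0 = 3)
O(K) = 3
(O(580) - 154409) + 219309 = (3 - 154409) + 219309 = -154406 + 219309 = 64903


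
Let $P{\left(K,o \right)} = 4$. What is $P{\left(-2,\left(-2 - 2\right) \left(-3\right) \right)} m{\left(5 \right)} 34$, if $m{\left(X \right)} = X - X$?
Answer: $0$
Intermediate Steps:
$m{\left(X \right)} = 0$
$P{\left(-2,\left(-2 - 2\right) \left(-3\right) \right)} m{\left(5 \right)} 34 = 4 \cdot 0 \cdot 34 = 0 \cdot 34 = 0$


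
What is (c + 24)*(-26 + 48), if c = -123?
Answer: -2178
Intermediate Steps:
(c + 24)*(-26 + 48) = (-123 + 24)*(-26 + 48) = -99*22 = -2178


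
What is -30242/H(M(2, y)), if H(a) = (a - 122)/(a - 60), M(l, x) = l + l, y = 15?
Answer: -846776/59 ≈ -14352.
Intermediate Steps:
M(l, x) = 2*l
H(a) = (-122 + a)/(-60 + a)
-30242/H(M(2, y)) = -30242*(-60 + 2*2)/(-122 + 2*2) = -30242*(-60 + 4)/(-122 + 4) = -30242/(-118/(-56)) = -30242/((-1/56*(-118))) = -30242/59/28 = -30242*28/59 = -846776/59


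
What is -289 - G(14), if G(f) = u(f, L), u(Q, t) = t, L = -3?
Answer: -286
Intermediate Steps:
G(f) = -3
-289 - G(14) = -289 - 1*(-3) = -289 + 3 = -286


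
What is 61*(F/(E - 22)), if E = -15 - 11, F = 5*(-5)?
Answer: 1525/48 ≈ 31.771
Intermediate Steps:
F = -25
E = -26
61*(F/(E - 22)) = 61*(-25/(-26 - 22)) = 61*(-25/(-48)) = 61*(-1/48*(-25)) = 61*(25/48) = 1525/48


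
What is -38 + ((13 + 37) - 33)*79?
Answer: 1305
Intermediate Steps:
-38 + ((13 + 37) - 33)*79 = -38 + (50 - 33)*79 = -38 + 17*79 = -38 + 1343 = 1305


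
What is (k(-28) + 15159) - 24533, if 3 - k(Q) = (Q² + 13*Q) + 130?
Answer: -9921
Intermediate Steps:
k(Q) = -127 - Q² - 13*Q (k(Q) = 3 - ((Q² + 13*Q) + 130) = 3 - (130 + Q² + 13*Q) = 3 + (-130 - Q² - 13*Q) = -127 - Q² - 13*Q)
(k(-28) + 15159) - 24533 = ((-127 - 1*(-28)² - 13*(-28)) + 15159) - 24533 = ((-127 - 1*784 + 364) + 15159) - 24533 = ((-127 - 784 + 364) + 15159) - 24533 = (-547 + 15159) - 24533 = 14612 - 24533 = -9921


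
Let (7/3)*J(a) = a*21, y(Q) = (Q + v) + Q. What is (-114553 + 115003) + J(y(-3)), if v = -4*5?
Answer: 216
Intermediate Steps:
v = -20
y(Q) = -20 + 2*Q (y(Q) = (Q - 20) + Q = (-20 + Q) + Q = -20 + 2*Q)
J(a) = 9*a (J(a) = 3*(a*21)/7 = 3*(21*a)/7 = 9*a)
(-114553 + 115003) + J(y(-3)) = (-114553 + 115003) + 9*(-20 + 2*(-3)) = 450 + 9*(-20 - 6) = 450 + 9*(-26) = 450 - 234 = 216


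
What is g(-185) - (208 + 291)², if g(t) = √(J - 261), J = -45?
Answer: -249001 + 3*I*√34 ≈ -2.49e+5 + 17.493*I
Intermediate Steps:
g(t) = 3*I*√34 (g(t) = √(-45 - 261) = √(-306) = 3*I*√34)
g(-185) - (208 + 291)² = 3*I*√34 - (208 + 291)² = 3*I*√34 - 1*499² = 3*I*√34 - 1*249001 = 3*I*√34 - 249001 = -249001 + 3*I*√34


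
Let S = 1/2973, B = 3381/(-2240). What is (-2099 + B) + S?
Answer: -1998340279/951360 ≈ -2100.5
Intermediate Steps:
B = -483/320 (B = 3381*(-1/2240) = -483/320 ≈ -1.5094)
S = 1/2973 ≈ 0.00033636
(-2099 + B) + S = (-2099 - 483/320) + 1/2973 = -672163/320 + 1/2973 = -1998340279/951360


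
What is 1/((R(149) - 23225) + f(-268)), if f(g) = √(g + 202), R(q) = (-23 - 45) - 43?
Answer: -11668/272284481 - I*√66/544568962 ≈ -4.2852e-5 - 1.4918e-8*I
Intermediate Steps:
R(q) = -111 (R(q) = -68 - 43 = -111)
f(g) = √(202 + g)
1/((R(149) - 23225) + f(-268)) = 1/((-111 - 23225) + √(202 - 268)) = 1/(-23336 + √(-66)) = 1/(-23336 + I*√66)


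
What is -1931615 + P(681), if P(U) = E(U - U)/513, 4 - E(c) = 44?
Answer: -990918535/513 ≈ -1.9316e+6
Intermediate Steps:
E(c) = -40 (E(c) = 4 - 1*44 = 4 - 44 = -40)
P(U) = -40/513
-1931615 + P(681) = -1931615 - 40/513 = -990918535/513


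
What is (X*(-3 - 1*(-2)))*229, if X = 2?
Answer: -458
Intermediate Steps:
(X*(-3 - 1*(-2)))*229 = (2*(-3 - 1*(-2)))*229 = (2*(-3 + 2))*229 = (2*(-1))*229 = -2*229 = -458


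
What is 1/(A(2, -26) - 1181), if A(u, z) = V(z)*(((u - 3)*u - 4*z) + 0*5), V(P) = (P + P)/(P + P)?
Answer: -1/1079 ≈ -0.00092678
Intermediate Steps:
V(P) = 1 (V(P) = (2*P)/((2*P)) = (2*P)*(1/(2*P)) = 1)
A(u, z) = -4*z + u*(-3 + u) (A(u, z) = 1*(((u - 3)*u - 4*z) + 0*5) = 1*(((-3 + u)*u - 4*z) + 0) = 1*((u*(-3 + u) - 4*z) + 0) = 1*((-4*z + u*(-3 + u)) + 0) = 1*(-4*z + u*(-3 + u)) = -4*z + u*(-3 + u))
1/(A(2, -26) - 1181) = 1/((2**2 - 4*(-26) - 3*2) - 1181) = 1/((4 + 104 - 6) - 1181) = 1/(102 - 1181) = 1/(-1079) = -1/1079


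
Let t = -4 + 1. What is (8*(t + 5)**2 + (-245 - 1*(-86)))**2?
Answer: 16129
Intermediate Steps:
t = -3
(8*(t + 5)**2 + (-245 - 1*(-86)))**2 = (8*(-3 + 5)**2 + (-245 - 1*(-86)))**2 = (8*2**2 + (-245 + 86))**2 = (8*4 - 159)**2 = (32 - 159)**2 = (-127)**2 = 16129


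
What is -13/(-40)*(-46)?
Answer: -299/20 ≈ -14.950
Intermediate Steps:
-13/(-40)*(-46) = -13*(-1/40)*(-46) = (13/40)*(-46) = -299/20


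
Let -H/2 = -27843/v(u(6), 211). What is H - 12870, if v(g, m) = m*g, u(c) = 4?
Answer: -5403297/422 ≈ -12804.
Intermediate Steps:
v(g, m) = g*m
H = 27843/422 (H = -(-55686)/(4*211) = -(-55686)/844 = -2*(-27843/844) = 27843/422 ≈ 65.979)
H - 12870 = 27843/422 - 12870 = -5403297/422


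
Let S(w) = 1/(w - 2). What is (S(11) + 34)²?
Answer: 94249/81 ≈ 1163.6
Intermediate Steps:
S(w) = 1/(-2 + w)
(S(11) + 34)² = (1/(-2 + 11) + 34)² = (1/9 + 34)² = (⅑ + 34)² = (307/9)² = 94249/81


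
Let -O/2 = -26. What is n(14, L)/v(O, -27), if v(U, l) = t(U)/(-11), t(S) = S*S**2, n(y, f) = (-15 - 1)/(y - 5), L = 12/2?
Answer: 11/79092 ≈ 0.00013908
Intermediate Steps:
O = 52 (O = -2*(-26) = 52)
L = 6 (L = 12*(1/2) = 6)
n(y, f) = -16/(-5 + y)
t(S) = S**3
v(U, l) = -U**3/11 (v(U, l) = U**3/(-11) = U**3*(-1/11) = -U**3/11)
n(14, L)/v(O, -27) = (-16/(-5 + 14))/((-1/11*52**3)) = (-16/9)/((-1/11*140608)) = (-16*1/9)/(-140608/11) = -16/9*(-11/140608) = 11/79092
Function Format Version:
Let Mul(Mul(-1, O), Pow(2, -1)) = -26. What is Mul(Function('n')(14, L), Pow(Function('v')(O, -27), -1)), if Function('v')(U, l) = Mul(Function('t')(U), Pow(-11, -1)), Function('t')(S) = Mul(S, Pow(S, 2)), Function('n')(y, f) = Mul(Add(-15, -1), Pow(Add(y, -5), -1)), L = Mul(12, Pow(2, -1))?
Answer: Rational(11, 79092) ≈ 0.00013908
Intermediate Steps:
O = 52 (O = Mul(-2, -26) = 52)
L = 6 (L = Mul(12, Rational(1, 2)) = 6)
Function('n')(y, f) = Mul(-16, Pow(Add(-5, y), -1))
Function('t')(S) = Pow(S, 3)
Function('v')(U, l) = Mul(Rational(-1, 11), Pow(U, 3)) (Function('v')(U, l) = Mul(Pow(U, 3), Pow(-11, -1)) = Mul(Pow(U, 3), Rational(-1, 11)) = Mul(Rational(-1, 11), Pow(U, 3)))
Mul(Function('n')(14, L), Pow(Function('v')(O, -27), -1)) = Mul(Mul(-16, Pow(Add(-5, 14), -1)), Pow(Mul(Rational(-1, 11), Pow(52, 3)), -1)) = Mul(Mul(-16, Pow(9, -1)), Pow(Mul(Rational(-1, 11), 140608), -1)) = Mul(Mul(-16, Rational(1, 9)), Pow(Rational(-140608, 11), -1)) = Mul(Rational(-16, 9), Rational(-11, 140608)) = Rational(11, 79092)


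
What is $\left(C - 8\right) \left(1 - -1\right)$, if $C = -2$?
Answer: $-20$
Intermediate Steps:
$\left(C - 8\right) \left(1 - -1\right) = \left(-2 - 8\right) \left(1 - -1\right) = - 10 \left(1 + 1\right) = \left(-10\right) 2 = -20$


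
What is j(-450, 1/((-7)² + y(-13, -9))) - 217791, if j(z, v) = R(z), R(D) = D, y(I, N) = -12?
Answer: -218241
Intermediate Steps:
j(z, v) = z
j(-450, 1/((-7)² + y(-13, -9))) - 217791 = -450 - 217791 = -218241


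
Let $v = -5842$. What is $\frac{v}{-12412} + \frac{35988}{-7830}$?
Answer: $- \frac{1152127}{279270} \approx -4.1255$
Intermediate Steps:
$\frac{v}{-12412} + \frac{35988}{-7830} = - \frac{5842}{-12412} + \frac{35988}{-7830} = \left(-5842\right) \left(- \frac{1}{12412}\right) + 35988 \left(- \frac{1}{7830}\right) = \frac{2921}{6206} - \frac{5998}{1305} = - \frac{1152127}{279270}$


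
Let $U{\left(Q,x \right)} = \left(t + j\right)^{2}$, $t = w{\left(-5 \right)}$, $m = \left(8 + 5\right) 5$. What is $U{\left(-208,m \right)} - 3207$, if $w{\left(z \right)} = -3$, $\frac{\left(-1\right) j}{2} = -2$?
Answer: $-3206$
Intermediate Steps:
$j = 4$ ($j = \left(-2\right) \left(-2\right) = 4$)
$m = 65$ ($m = 13 \cdot 5 = 65$)
$t = -3$
$U{\left(Q,x \right)} = 1$ ($U{\left(Q,x \right)} = \left(-3 + 4\right)^{2} = 1^{2} = 1$)
$U{\left(-208,m \right)} - 3207 = 1 - 3207 = -3206$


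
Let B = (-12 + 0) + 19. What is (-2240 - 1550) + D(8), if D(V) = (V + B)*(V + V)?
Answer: -3550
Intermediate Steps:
B = 7 (B = -12 + 19 = 7)
D(V) = 2*V*(7 + V) (D(V) = (V + 7)*(V + V) = (7 + V)*(2*V) = 2*V*(7 + V))
(-2240 - 1550) + D(8) = (-2240 - 1550) + 2*8*(7 + 8) = -3790 + 2*8*15 = -3790 + 240 = -3550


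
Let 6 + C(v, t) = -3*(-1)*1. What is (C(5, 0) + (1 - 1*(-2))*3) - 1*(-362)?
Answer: 368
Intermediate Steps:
C(v, t) = -3 (C(v, t) = -6 - 3*(-1)*1 = -6 + 3*1 = -6 + 3 = -3)
(C(5, 0) + (1 - 1*(-2))*3) - 1*(-362) = (-3 + (1 - 1*(-2))*3) - 1*(-362) = (-3 + (1 + 2)*3) + 362 = (-3 + 3*3) + 362 = (-3 + 9) + 362 = 6 + 362 = 368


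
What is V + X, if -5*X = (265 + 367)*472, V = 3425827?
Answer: 16830831/5 ≈ 3.3662e+6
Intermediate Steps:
X = -298304/5 (X = -(265 + 367)*472/5 = -632*472/5 = -⅕*298304 = -298304/5 ≈ -59661.)
V + X = 3425827 - 298304/5 = 16830831/5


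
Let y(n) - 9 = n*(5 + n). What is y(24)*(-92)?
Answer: -64860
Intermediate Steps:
y(n) = 9 + n*(5 + n)
y(24)*(-92) = (9 + 24**2 + 5*24)*(-92) = (9 + 576 + 120)*(-92) = 705*(-92) = -64860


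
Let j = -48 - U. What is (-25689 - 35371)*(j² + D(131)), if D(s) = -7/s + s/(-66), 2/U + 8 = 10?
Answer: -633235644190/4323 ≈ -1.4648e+8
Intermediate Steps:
U = 1 (U = 2/(-8 + 10) = 2/2 = 2*(½) = 1)
D(s) = -7/s - s/66 (D(s) = -7/s + s*(-1/66) = -7/s - s/66)
j = -49 (j = -48 - 1*1 = -48 - 1 = -49)
(-25689 - 35371)*(j² + D(131)) = (-25689 - 35371)*((-49)² + (-7/131 - 1/66*131)) = -61060*(2401 + (-7*1/131 - 131/66)) = -61060*(2401 + (-7/131 - 131/66)) = -61060*(2401 - 17623/8646) = -61060*20741423/8646 = -633235644190/4323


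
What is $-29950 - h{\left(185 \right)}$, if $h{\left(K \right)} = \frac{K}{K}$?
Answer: $-29951$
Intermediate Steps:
$h{\left(K \right)} = 1$
$-29950 - h{\left(185 \right)} = -29950 - 1 = -29951$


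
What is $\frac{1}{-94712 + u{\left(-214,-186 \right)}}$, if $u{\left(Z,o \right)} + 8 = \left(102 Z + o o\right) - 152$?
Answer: $- \frac{1}{82104} \approx -1.218 \cdot 10^{-5}$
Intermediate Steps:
$u{\left(Z,o \right)} = -160 + o^{2} + 102 Z$ ($u{\left(Z,o \right)} = -8 - \left(152 - 102 Z - o o\right) = -8 - \left(152 - o^{2} - 102 Z\right) = -8 + \left(-152 + o^{2} + 102 Z\right) = -160 + o^{2} + 102 Z$)
$\frac{1}{-94712 + u{\left(-214,-186 \right)}} = \frac{1}{-94712 + \left(-160 + \left(-186\right)^{2} + 102 \left(-214\right)\right)} = \frac{1}{-94712 - -12608} = \frac{1}{-94712 + 12608} = \frac{1}{-82104} = - \frac{1}{82104}$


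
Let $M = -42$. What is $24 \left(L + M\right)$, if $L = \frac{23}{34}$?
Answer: $- \frac{16860}{17} \approx -991.76$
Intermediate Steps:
$L = \frac{23}{34}$ ($L = 23 \cdot \frac{1}{34} = \frac{23}{34} \approx 0.67647$)
$24 \left(L + M\right) = 24 \left(\frac{23}{34} - 42\right) = 24 \left(- \frac{1405}{34}\right) = - \frac{16860}{17}$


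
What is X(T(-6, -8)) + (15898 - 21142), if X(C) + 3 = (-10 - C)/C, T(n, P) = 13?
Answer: -68234/13 ≈ -5248.8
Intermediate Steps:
X(C) = -3 + (-10 - C)/C
X(T(-6, -8)) + (15898 - 21142) = (-4 - 10/13) + (15898 - 21142) = (-4 - 10*1/13) - 5244 = (-4 - 10/13) - 5244 = -62/13 - 5244 = -68234/13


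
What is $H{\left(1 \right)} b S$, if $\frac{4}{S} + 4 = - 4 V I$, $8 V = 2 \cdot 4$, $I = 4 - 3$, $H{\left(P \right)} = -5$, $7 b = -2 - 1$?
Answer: $- \frac{15}{14} \approx -1.0714$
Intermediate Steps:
$b = - \frac{3}{7}$ ($b = \frac{-2 - 1}{7} = \frac{1}{7} \left(-3\right) = - \frac{3}{7} \approx -0.42857$)
$I = 1$
$V = 1$ ($V = \frac{2 \cdot 4}{8} = \frac{1}{8} \cdot 8 = 1$)
$S = - \frac{1}{2}$ ($S = \frac{4}{-4 + \left(-4\right) 1 \cdot 1} = \frac{4}{-4 - 4} = \frac{4}{-8} = 4 \left(- \frac{1}{8}\right) = - \frac{1}{2} \approx -0.5$)
$H{\left(1 \right)} b S = \left(-5\right) \left(- \frac{3}{7}\right) \left(- \frac{1}{2}\right) = \frac{15}{7} \left(- \frac{1}{2}\right) = - \frac{15}{14}$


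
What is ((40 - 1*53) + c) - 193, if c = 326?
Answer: 120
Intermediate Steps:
((40 - 1*53) + c) - 193 = ((40 - 1*53) + 326) - 193 = ((40 - 53) + 326) - 193 = (-13 + 326) - 193 = 313 - 193 = 120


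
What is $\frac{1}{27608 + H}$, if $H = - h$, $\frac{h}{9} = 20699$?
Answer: $- \frac{1}{158683} \approx -6.3019 \cdot 10^{-6}$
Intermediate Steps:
$h = 186291$ ($h = 9 \cdot 20699 = 186291$)
$H = -186291$ ($H = \left(-1\right) 186291 = -186291$)
$\frac{1}{27608 + H} = \frac{1}{27608 - 186291} = \frac{1}{-158683} = - \frac{1}{158683}$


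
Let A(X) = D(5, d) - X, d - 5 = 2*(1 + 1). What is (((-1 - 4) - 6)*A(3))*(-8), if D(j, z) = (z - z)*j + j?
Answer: 176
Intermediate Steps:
d = 9 (d = 5 + 2*(1 + 1) = 5 + 2*2 = 5 + 4 = 9)
D(j, z) = j (D(j, z) = 0*j + j = 0 + j = j)
A(X) = 5 - X
(((-1 - 4) - 6)*A(3))*(-8) = (((-1 - 4) - 6)*(5 - 1*3))*(-8) = ((-5 - 6)*(5 - 3))*(-8) = -11*2*(-8) = -22*(-8) = 176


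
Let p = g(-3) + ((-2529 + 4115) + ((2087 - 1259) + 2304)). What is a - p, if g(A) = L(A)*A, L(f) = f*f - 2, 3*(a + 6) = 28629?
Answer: 4840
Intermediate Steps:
a = 9537 (a = -6 + (⅓)*28629 = -6 + 9543 = 9537)
L(f) = -2 + f² (L(f) = f² - 2 = -2 + f²)
g(A) = A*(-2 + A²) (g(A) = (-2 + A²)*A = A*(-2 + A²))
p = 4697 (p = -3*(-2 + (-3)²) + ((-2529 + 4115) + ((2087 - 1259) + 2304)) = -3*(-2 + 9) + (1586 + (828 + 2304)) = -3*7 + (1586 + 3132) = -21 + 4718 = 4697)
a - p = 9537 - 1*4697 = 9537 - 4697 = 4840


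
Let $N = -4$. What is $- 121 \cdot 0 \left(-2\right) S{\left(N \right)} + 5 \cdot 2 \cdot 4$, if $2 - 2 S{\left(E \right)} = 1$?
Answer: $40$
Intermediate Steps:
$S{\left(E \right)} = \frac{1}{2}$ ($S{\left(E \right)} = 1 - \frac{1}{2} = \frac{1}{2}$)
$- 121 \cdot 0 \left(-2\right) S{\left(N \right)} + 5 \cdot 2 \cdot 4 = - 121 \cdot 0 \left(-2\right) \frac{1}{2} + 5 \cdot 2 \cdot 4 = - 121 \cdot 0 \cdot \frac{1}{2} + 10 \cdot 4 = \left(-121\right) 0 + 40 = 0 + 40 = 40$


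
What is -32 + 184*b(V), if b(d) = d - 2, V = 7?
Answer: 888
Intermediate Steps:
b(d) = -2 + d
-32 + 184*b(V) = -32 + 184*(-2 + 7) = -32 + 184*5 = -32 + 920 = 888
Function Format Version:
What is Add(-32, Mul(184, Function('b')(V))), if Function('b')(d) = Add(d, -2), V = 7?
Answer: 888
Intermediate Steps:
Function('b')(d) = Add(-2, d)
Add(-32, Mul(184, Function('b')(V))) = Add(-32, Mul(184, Add(-2, 7))) = Add(-32, Mul(184, 5)) = Add(-32, 920) = 888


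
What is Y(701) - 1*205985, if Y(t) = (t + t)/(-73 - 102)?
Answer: -36048777/175 ≈ -2.0599e+5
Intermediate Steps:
Y(t) = -2*t/175 (Y(t) = (2*t)/(-175) = (2*t)*(-1/175) = -2*t/175)
Y(701) - 1*205985 = -2/175*701 - 1*205985 = -1402/175 - 205985 = -36048777/175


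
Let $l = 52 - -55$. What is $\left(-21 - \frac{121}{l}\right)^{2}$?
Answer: $\frac{5607424}{11449} \approx 489.77$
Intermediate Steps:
$l = 107$ ($l = 52 + 55 = 107$)
$\left(-21 - \frac{121}{l}\right)^{2} = \left(-21 - \frac{121}{107}\right)^{2} = \left(- \frac{2368}{107}\right)^{2} = \frac{5607424}{11449}$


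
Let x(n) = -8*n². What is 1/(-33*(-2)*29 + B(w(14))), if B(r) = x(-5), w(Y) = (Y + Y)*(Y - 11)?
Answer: 1/1714 ≈ 0.00058343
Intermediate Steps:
w(Y) = 2*Y*(-11 + Y) (w(Y) = (2*Y)*(-11 + Y) = 2*Y*(-11 + Y))
B(r) = -200 (B(r) = -8*(-5)² = -8*25 = -200)
1/(-33*(-2)*29 + B(w(14))) = 1/(-33*(-2)*29 - 200) = 1/(66*29 - 200) = 1/(1914 - 200) = 1/1714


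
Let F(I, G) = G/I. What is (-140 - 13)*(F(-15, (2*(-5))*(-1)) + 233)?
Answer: -35547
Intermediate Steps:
(-140 - 13)*(F(-15, (2*(-5))*(-1)) + 233) = (-140 - 13)*(((2*(-5))*(-1))/(-15) + 233) = -153*(-10*(-1)*(-1/15) + 233) = -153*(10*(-1/15) + 233) = -153*(-⅔ + 233) = -153*697/3 = -35547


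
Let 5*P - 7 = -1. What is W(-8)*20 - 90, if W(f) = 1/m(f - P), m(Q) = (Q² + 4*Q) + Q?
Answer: -43220/483 ≈ -89.482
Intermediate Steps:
P = 6/5 (P = 7/5 + (⅕)*(-1) = 7/5 - ⅕ = 6/5 ≈ 1.2000)
m(Q) = Q² + 5*Q
W(f) = 1/((-6/5 + f)*(19/5 + f)) (W(f) = 1/((f - 1*6/5)*(5 + (f - 1*6/5))) = 1/((f - 6/5)*(5 + (f - 6/5))) = 1/((-6/5 + f)*(5 + (-6/5 + f))) = 1/((-6/5 + f)*(19/5 + f)))
W(-8)*20 - 90 = (25/((-6 + 5*(-8))*(19 + 5*(-8))))*20 - 90 = (25/((-6 - 40)*(19 - 40)))*20 - 90 = (25/(-46*(-21)))*20 - 90 = (25*(-1/46)*(-1/21))*20 - 90 = (25/966)*20 - 90 = 250/483 - 90 = -43220/483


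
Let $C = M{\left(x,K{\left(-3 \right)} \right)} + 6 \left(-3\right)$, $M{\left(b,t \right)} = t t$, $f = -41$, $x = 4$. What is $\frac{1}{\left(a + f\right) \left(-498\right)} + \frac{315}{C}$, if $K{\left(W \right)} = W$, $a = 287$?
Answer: $- \frac{4287781}{122508} \approx -35.0$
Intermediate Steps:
$M{\left(b,t \right)} = t^{2}$
$C = -9$ ($C = \left(-3\right)^{2} + 6 \left(-3\right) = 9 - 18 = -9$)
$\frac{1}{\left(a + f\right) \left(-498\right)} + \frac{315}{C} = \frac{1}{\left(287 - 41\right) \left(-498\right)} + \frac{315}{-9} = \frac{1}{246} \left(- \frac{1}{498}\right) + 315 \left(- \frac{1}{9}\right) = \frac{1}{246} \left(- \frac{1}{498}\right) - 35 = - \frac{1}{122508} - 35 = - \frac{4287781}{122508}$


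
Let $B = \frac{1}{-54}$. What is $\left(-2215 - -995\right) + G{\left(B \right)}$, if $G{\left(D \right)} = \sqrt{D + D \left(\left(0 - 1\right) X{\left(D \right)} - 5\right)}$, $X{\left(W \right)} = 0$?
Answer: $-1220 + \frac{\sqrt{6}}{9} \approx -1219.7$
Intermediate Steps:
$B = - \frac{1}{54} \approx -0.018519$
$G{\left(D \right)} = 2 \sqrt{- D}$ ($G{\left(D \right)} = \sqrt{D + D \left(\left(0 - 1\right) 0 - 5\right)} = \sqrt{D + D \left(\left(-1\right) 0 - 5\right)} = \sqrt{D + D \left(0 - 5\right)} = \sqrt{D + D \left(-5\right)} = \sqrt{D - 5 D} = \sqrt{- 4 D} = 2 \sqrt{- D}$)
$\left(-2215 - -995\right) + G{\left(B \right)} = \left(-2215 - -995\right) + 2 \sqrt{\left(-1\right) \left(- \frac{1}{54}\right)} = \left(-2215 + 995\right) + \frac{2}{3 \sqrt{6}} = -1220 + 2 \frac{\sqrt{6}}{18} = -1220 + \frac{\sqrt{6}}{9}$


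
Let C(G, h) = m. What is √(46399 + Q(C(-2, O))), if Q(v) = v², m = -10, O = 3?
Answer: √46499 ≈ 215.64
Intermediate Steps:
C(G, h) = -10
√(46399 + Q(C(-2, O))) = √(46399 + (-10)²) = √(46399 + 100) = √46499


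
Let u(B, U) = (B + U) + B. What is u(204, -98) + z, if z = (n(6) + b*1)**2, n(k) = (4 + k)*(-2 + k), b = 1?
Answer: 1991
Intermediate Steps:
n(k) = (-2 + k)*(4 + k)
u(B, U) = U + 2*B
z = 1681 (z = ((-8 + 6**2 + 2*6) + 1*1)**2 = ((-8 + 36 + 12) + 1)**2 = (40 + 1)**2 = 41**2 = 1681)
u(204, -98) + z = (-98 + 2*204) + 1681 = (-98 + 408) + 1681 = 310 + 1681 = 1991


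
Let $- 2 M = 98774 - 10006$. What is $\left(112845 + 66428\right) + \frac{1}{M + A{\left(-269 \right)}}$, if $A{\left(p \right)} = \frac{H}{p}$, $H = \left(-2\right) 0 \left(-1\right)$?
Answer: $\frac{7956852831}{44384} \approx 1.7927 \cdot 10^{5}$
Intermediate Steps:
$H = 0$ ($H = 0 \left(-1\right) = 0$)
$A{\left(p \right)} = 0$ ($A{\left(p \right)} = \frac{0}{p} = 0$)
$M = -44384$ ($M = - \frac{98774 - 10006}{2} = \left(- \frac{1}{2}\right) 88768 = -44384$)
$\left(112845 + 66428\right) + \frac{1}{M + A{\left(-269 \right)}} = \left(112845 + 66428\right) + \frac{1}{-44384 + 0} = 179273 + \frac{1}{-44384} = 179273 - \frac{1}{44384} = \frac{7956852831}{44384}$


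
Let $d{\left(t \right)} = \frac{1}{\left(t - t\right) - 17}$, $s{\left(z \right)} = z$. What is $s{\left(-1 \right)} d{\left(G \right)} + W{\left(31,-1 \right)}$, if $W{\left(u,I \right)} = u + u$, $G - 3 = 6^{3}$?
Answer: $\frac{1055}{17} \approx 62.059$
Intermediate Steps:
$G = 219$ ($G = 3 + 6^{3} = 3 + 216 = 219$)
$W{\left(u,I \right)} = 2 u$
$d{\left(t \right)} = - \frac{1}{17}$ ($d{\left(t \right)} = \frac{1}{0 - 17} = \frac{1}{-17} = - \frac{1}{17}$)
$s{\left(-1 \right)} d{\left(G \right)} + W{\left(31,-1 \right)} = \left(-1\right) \left(- \frac{1}{17}\right) + 2 \cdot 31 = \frac{1}{17} + 62 = \frac{1055}{17}$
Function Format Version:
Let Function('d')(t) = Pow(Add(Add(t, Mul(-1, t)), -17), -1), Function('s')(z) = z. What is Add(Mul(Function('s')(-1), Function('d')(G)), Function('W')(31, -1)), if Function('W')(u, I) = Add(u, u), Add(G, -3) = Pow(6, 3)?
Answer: Rational(1055, 17) ≈ 62.059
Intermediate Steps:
G = 219 (G = Add(3, Pow(6, 3)) = Add(3, 216) = 219)
Function('W')(u, I) = Mul(2, u)
Function('d')(t) = Rational(-1, 17) (Function('d')(t) = Pow(Add(0, -17), -1) = Pow(-17, -1) = Rational(-1, 17))
Add(Mul(Function('s')(-1), Function('d')(G)), Function('W')(31, -1)) = Add(Mul(-1, Rational(-1, 17)), Mul(2, 31)) = Add(Rational(1, 17), 62) = Rational(1055, 17)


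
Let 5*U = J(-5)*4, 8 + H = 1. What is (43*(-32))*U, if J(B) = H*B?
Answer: -38528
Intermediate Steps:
H = -7 (H = -8 + 1 = -7)
J(B) = -7*B
U = 28 (U = (-7*(-5)*4)/5 = (35*4)/5 = (⅕)*140 = 28)
(43*(-32))*U = (43*(-32))*28 = -1376*28 = -38528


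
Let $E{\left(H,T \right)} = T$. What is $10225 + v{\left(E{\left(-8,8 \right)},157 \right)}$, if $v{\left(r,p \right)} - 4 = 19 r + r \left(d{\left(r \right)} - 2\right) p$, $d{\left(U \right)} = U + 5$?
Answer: $24197$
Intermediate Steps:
$d{\left(U \right)} = 5 + U$
$v{\left(r,p \right)} = 4 + 19 r + p r \left(3 + r\right)$ ($v{\left(r,p \right)} = 4 + \left(19 r + r \left(\left(5 + r\right) - 2\right) p\right) = 4 + \left(19 r + r \left(3 + r\right) p\right) = 4 + \left(19 r + p r \left(3 + r\right)\right) = 4 + 19 r + p r \left(3 + r\right)$)
$10225 + v{\left(E{\left(-8,8 \right)},157 \right)} = 10225 + \left(4 + 19 \cdot 8 + 157 \cdot 8^{2} + 3 \cdot 157 \cdot 8\right) = 10225 + \left(4 + 152 + 157 \cdot 64 + 3768\right) = 10225 + \left(4 + 152 + 10048 + 3768\right) = 10225 + 13972 = 24197$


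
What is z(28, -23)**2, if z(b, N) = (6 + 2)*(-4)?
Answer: 1024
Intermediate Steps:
z(b, N) = -32 (z(b, N) = 8*(-4) = -32)
z(28, -23)**2 = (-32)**2 = 1024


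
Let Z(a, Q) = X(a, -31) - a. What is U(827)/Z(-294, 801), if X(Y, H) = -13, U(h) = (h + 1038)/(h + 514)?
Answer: 1865/376821 ≈ 0.0049493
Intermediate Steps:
U(h) = (1038 + h)/(514 + h)
Z(a, Q) = -13 - a
U(827)/Z(-294, 801) = ((1038 + 827)/(514 + 827))/(-13 - 1*(-294)) = (1865/1341)/(-13 + 294) = ((1/1341)*1865)/281 = (1865/1341)*(1/281) = 1865/376821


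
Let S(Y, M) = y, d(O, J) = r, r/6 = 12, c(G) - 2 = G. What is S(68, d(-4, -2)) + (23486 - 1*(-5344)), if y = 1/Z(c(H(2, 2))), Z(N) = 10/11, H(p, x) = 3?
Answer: 288311/10 ≈ 28831.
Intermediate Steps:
c(G) = 2 + G
Z(N) = 10/11 (Z(N) = 10*(1/11) = 10/11)
r = 72 (r = 6*12 = 72)
d(O, J) = 72
y = 11/10 (y = 1/(10/11) = 11/10 ≈ 1.1000)
S(Y, M) = 11/10
S(68, d(-4, -2)) + (23486 - 1*(-5344)) = 11/10 + (23486 - 1*(-5344)) = 11/10 + (23486 + 5344) = 11/10 + 28830 = 288311/10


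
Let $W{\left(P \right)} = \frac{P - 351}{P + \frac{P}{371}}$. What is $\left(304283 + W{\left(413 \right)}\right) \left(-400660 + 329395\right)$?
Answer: $- \frac{2558799162425}{118} \approx -2.1685 \cdot 10^{10}$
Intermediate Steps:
$W{\left(P \right)} = \frac{371 \left(-351 + P\right)}{372 P}$ ($W{\left(P \right)} = \frac{-351 + P}{P + P \frac{1}{371}} = \frac{-351 + P}{P + \frac{P}{371}} = \frac{-351 + P}{\frac{372}{371} P} = \left(-351 + P\right) \frac{371}{372 P} = \frac{371 \left(-351 + P\right)}{372 P}$)
$\left(304283 + W{\left(413 \right)}\right) \left(-400660 + 329395\right) = \left(304283 + \frac{371 \left(-351 + 413\right)}{372 \cdot 413}\right) \left(-400660 + 329395\right) = \left(304283 + \frac{371}{372} \cdot \frac{1}{413} \cdot 62\right) \left(-71265\right) = \left(304283 + \frac{53}{354}\right) \left(-71265\right) = \frac{107716235}{354} \left(-71265\right) = - \frac{2558799162425}{118}$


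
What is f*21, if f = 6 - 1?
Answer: 105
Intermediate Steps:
f = 5
f*21 = 5*21 = 105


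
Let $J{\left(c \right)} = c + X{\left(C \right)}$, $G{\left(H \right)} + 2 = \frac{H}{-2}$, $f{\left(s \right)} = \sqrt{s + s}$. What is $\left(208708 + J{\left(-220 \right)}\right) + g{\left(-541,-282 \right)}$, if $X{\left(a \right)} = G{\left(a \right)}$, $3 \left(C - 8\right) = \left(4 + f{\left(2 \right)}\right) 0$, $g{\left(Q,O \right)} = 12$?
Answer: $208494$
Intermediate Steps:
$f{\left(s \right)} = \sqrt{2} \sqrt{s}$ ($f{\left(s \right)} = \sqrt{2 s} = \sqrt{2} \sqrt{s}$)
$C = 8$ ($C = 8 + \frac{\left(4 + \sqrt{2} \sqrt{2}\right) 0}{3} = 8 + \frac{\left(4 + 2\right) 0}{3} = 8 + \frac{6 \cdot 0}{3} = 8 + \frac{1}{3} \cdot 0 = 8 + 0 = 8$)
$G{\left(H \right)} = -2 - \frac{H}{2}$ ($G{\left(H \right)} = -2 + \frac{H}{-2} = -2 + H \left(- \frac{1}{2}\right) = -2 - \frac{H}{2}$)
$X{\left(a \right)} = -2 - \frac{a}{2}$
$J{\left(c \right)} = -6 + c$ ($J{\left(c \right)} = c - 6 = -6 + c$)
$\left(208708 + J{\left(-220 \right)}\right) + g{\left(-541,-282 \right)} = \left(208708 - 226\right) + 12 = 208482 + 12 = 208494$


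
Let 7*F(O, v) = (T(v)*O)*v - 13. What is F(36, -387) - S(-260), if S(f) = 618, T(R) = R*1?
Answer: 5387345/7 ≈ 7.6962e+5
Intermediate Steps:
T(R) = R
F(O, v) = -13/7 + O*v²/7 (F(O, v) = ((v*O)*v - 13)/7 = ((O*v)*v - 13)/7 = (O*v² - 13)/7 = (-13 + O*v²)/7 = -13/7 + O*v²/7)
F(36, -387) - S(-260) = (-13/7 + (⅐)*36*(-387)²) - 1*618 = (-13/7 + (⅐)*36*149769) - 618 = (-13/7 + 5391684/7) - 618 = 5391671/7 - 618 = 5387345/7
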